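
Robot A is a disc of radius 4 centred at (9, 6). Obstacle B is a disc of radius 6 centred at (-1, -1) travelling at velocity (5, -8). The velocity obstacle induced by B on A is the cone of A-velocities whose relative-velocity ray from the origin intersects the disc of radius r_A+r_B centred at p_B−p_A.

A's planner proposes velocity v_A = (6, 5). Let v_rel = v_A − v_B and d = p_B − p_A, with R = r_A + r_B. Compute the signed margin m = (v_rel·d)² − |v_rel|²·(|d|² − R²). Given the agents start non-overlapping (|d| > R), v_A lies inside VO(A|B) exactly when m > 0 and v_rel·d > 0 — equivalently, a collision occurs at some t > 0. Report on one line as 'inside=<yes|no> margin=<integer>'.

d = (-10, -7),  |d|² = 149;  R = 4+6 = 10,  c = 149−10² = 49
v_rel = (1, 13),  |v_rel|² = 170;  v_rel·d = (1)·(-10) + (13)·(-7) = -101
170·t² + 202·t + 49 = 0  ⇒  m = (-101)² − 170·49 = 1871
m = 1871 > 0,  v_rel·d = -101 < 0  ⇒  outside

inside=no margin=1871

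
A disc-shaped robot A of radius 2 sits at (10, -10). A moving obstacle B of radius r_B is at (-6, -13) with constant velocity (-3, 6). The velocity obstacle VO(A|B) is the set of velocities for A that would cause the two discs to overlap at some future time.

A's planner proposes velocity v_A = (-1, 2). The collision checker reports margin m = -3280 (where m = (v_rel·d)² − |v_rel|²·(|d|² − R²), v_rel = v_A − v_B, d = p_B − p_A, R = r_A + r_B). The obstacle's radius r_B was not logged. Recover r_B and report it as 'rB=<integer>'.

m = -3280
d = (-16, -3);  v_rel = (2, -4),  |v_rel|² = 20
v_rel×d = (2)·(-3) − (-4)·(-16) = -70
since m = R²·20 − (-70)²:  R² = (4900 + -3280) / 20 = 81
R = √81 = 9  ⇒  r_B = 9 − 2 = 7

rB=7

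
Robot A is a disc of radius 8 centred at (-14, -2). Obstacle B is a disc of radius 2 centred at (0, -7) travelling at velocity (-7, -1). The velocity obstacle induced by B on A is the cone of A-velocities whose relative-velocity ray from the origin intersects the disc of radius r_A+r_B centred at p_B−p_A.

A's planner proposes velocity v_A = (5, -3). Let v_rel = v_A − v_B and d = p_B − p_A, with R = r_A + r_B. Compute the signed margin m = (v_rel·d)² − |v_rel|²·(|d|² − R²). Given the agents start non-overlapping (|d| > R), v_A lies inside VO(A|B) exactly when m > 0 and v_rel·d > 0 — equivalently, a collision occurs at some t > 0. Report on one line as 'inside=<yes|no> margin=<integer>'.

d = (14, -5),  |d|² = 221;  R = 8+2 = 10,  c = 221−10² = 121
v_rel = (12, -2),  |v_rel|² = 148;  v_rel·d = (12)·(14) + (-2)·(-5) = 178
148·t² − 356·t + 121 = 0  ⇒  m = 178² − 148·121 = 13776
m = 13776 > 0,  v_rel·d = 178 > 0  ⇒  inside

inside=yes margin=13776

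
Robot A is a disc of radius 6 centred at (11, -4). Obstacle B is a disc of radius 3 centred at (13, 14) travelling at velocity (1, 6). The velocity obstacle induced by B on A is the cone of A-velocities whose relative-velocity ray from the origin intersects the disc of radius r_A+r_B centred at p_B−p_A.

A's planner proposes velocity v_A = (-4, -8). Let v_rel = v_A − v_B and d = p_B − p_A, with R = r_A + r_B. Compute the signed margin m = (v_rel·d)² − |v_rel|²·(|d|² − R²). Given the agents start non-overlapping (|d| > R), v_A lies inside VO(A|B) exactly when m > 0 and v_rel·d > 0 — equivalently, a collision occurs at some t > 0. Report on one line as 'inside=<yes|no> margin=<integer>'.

d = (2, 18),  |d|² = 328;  R = 6+3 = 9,  c = 328−9² = 247
v_rel = (-5, -14),  |v_rel|² = 221;  v_rel·d = (-5)·(2) + (-14)·(18) = -262
221·t² + 524·t + 247 = 0  ⇒  m = (-262)² − 221·247 = 14057
m = 14057 > 0,  v_rel·d = -262 < 0  ⇒  outside

inside=no margin=14057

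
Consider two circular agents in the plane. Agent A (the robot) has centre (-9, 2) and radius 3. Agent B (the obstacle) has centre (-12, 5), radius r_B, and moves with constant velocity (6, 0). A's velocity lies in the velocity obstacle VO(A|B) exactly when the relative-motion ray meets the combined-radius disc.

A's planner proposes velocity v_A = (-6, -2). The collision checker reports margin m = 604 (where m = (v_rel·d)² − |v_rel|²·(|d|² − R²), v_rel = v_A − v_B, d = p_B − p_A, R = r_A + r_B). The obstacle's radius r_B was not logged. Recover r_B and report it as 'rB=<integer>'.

m = 604
d = (-3, 3);  v_rel = (-12, -2),  |v_rel|² = 148
v_rel×d = (-12)·(3) − (-2)·(-3) = -42
since m = R²·148 − (-42)²:  R² = (1764 + 604) / 148 = 16
R = √16 = 4  ⇒  r_B = 4 − 3 = 1

rB=1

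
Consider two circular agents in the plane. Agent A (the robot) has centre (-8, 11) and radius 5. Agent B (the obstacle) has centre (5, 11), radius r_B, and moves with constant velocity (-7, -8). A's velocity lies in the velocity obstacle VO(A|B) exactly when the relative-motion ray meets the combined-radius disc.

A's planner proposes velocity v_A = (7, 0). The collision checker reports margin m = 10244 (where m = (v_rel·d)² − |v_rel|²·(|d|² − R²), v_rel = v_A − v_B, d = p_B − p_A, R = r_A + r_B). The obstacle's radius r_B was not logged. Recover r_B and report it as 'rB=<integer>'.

m = 10244
d = (13, 0);  v_rel = (14, 8),  |v_rel|² = 260
v_rel×d = (14)·(0) − (8)·(13) = -104
since m = R²·260 − (-104)²:  R² = (10816 + 10244) / 260 = 81
R = √81 = 9  ⇒  r_B = 9 − 5 = 4

rB=4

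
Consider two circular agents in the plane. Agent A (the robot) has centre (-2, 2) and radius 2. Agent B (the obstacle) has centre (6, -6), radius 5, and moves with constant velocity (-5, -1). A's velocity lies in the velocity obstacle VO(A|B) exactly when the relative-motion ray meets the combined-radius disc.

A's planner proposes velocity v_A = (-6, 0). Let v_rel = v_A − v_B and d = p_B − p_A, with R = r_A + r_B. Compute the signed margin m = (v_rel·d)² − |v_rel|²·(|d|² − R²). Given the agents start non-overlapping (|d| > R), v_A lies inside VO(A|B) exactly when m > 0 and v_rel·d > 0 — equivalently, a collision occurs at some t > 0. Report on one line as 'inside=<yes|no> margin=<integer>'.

d = (8, -8),  |d|² = 128;  R = 2+5 = 7,  c = 128−7² = 79
v_rel = (-1, 1),  |v_rel|² = 2;  v_rel·d = (-1)·(8) + (1)·(-8) = -16
2·t² + 32·t + 79 = 0  ⇒  m = (-16)² − 2·79 = 98
m = 98 > 0,  v_rel·d = -16 < 0  ⇒  outside

inside=no margin=98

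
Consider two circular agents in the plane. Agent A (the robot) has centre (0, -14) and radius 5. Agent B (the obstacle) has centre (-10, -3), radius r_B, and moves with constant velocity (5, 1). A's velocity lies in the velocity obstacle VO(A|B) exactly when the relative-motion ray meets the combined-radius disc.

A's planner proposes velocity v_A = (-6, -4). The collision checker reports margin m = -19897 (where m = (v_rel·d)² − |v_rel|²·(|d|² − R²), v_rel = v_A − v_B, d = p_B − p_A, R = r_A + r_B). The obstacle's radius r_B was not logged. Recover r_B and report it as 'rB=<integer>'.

m = -19897
d = (-10, 11);  v_rel = (-11, -5),  |v_rel|² = 146
v_rel×d = (-11)·(11) − (-5)·(-10) = -171
since m = R²·146 − (-171)²:  R² = (29241 + -19897) / 146 = 64
R = √64 = 8  ⇒  r_B = 8 − 5 = 3

rB=3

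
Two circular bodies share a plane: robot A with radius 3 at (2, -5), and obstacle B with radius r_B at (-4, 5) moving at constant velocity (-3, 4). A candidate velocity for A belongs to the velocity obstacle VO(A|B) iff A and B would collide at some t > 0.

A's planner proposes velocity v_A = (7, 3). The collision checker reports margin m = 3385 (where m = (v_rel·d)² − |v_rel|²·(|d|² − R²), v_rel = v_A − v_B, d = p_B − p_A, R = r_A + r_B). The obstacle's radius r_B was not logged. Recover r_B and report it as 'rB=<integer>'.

m = 3385
d = (-6, 10);  v_rel = (10, -1),  |v_rel|² = 101
v_rel×d = (10)·(10) − (-1)·(-6) = 94
since m = R²·101 − 94²:  R² = (8836 + 3385) / 101 = 121
R = √121 = 11  ⇒  r_B = 11 − 3 = 8

rB=8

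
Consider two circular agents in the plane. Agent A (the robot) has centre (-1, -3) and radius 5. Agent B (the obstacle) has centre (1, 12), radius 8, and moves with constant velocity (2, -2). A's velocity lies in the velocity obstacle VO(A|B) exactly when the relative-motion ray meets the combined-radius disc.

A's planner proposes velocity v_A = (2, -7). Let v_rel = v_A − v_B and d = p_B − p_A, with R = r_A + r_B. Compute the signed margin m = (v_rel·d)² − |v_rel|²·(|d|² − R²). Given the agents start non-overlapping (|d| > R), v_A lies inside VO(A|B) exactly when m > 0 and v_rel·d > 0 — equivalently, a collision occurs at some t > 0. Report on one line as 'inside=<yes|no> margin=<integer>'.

d = (2, 15),  |d|² = 229;  R = 5+8 = 13,  c = 229−13² = 60
v_rel = (0, -5),  |v_rel|² = 25;  v_rel·d = (0)·(2) + (-5)·(15) = -75
25·t² + 150·t + 60 = 0  ⇒  m = (-75)² − 25·60 = 4125
m = 4125 > 0,  v_rel·d = -75 < 0  ⇒  outside

inside=no margin=4125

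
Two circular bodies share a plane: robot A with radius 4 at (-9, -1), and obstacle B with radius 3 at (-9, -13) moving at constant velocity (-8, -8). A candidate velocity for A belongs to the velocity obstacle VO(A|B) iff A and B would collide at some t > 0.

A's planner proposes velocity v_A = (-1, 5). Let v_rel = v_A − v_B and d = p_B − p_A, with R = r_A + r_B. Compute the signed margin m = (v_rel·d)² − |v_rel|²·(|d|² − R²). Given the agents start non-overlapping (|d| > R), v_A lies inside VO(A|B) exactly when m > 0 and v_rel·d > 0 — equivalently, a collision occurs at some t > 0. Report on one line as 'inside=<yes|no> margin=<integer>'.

d = (0, -12),  |d|² = 144;  R = 4+3 = 7,  c = 144−7² = 95
v_rel = (7, 13),  |v_rel|² = 218;  v_rel·d = (7)·(0) + (13)·(-12) = -156
218·t² + 312·t + 95 = 0  ⇒  m = (-156)² − 218·95 = 3626
m = 3626 > 0,  v_rel·d = -156 < 0  ⇒  outside

inside=no margin=3626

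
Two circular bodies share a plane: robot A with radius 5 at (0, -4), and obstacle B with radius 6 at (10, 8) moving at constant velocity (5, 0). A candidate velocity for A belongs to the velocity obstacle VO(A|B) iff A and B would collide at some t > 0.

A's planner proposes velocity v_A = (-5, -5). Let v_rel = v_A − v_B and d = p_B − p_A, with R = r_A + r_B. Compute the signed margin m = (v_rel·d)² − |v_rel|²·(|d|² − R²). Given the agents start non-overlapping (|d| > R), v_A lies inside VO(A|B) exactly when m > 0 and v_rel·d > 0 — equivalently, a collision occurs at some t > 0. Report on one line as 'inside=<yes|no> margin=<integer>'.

d = (10, 12),  |d|² = 244;  R = 5+6 = 11,  c = 244−11² = 123
v_rel = (-10, -5),  |v_rel|² = 125;  v_rel·d = (-10)·(10) + (-5)·(12) = -160
125·t² + 320·t + 123 = 0  ⇒  m = (-160)² − 125·123 = 10225
m = 10225 > 0,  v_rel·d = -160 < 0  ⇒  outside

inside=no margin=10225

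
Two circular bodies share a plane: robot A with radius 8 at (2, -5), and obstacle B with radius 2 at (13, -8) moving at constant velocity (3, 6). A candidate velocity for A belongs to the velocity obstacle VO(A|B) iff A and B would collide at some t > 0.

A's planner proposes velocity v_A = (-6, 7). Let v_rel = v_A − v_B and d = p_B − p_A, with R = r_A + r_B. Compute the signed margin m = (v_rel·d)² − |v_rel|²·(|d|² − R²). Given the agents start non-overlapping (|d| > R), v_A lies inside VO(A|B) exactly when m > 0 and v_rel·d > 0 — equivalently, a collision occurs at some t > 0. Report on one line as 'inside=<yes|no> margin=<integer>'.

d = (11, -3),  |d|² = 130;  R = 8+2 = 10,  c = 130−10² = 30
v_rel = (-9, 1),  |v_rel|² = 82;  v_rel·d = (-9)·(11) + (1)·(-3) = -102
82·t² + 204·t + 30 = 0  ⇒  m = (-102)² − 82·30 = 7944
m = 7944 > 0,  v_rel·d = -102 < 0  ⇒  outside

inside=no margin=7944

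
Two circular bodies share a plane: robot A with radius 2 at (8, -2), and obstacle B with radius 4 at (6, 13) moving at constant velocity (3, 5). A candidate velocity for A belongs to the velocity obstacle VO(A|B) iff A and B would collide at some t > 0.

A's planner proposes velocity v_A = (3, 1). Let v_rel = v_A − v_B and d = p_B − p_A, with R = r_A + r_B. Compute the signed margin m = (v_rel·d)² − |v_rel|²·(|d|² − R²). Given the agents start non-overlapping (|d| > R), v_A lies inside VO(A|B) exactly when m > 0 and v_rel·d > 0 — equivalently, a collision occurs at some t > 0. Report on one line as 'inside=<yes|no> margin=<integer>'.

d = (-2, 15),  |d|² = 229;  R = 2+4 = 6,  c = 229−6² = 193
v_rel = (0, -4),  |v_rel|² = 16;  v_rel·d = (0)·(-2) + (-4)·(15) = -60
16·t² + 120·t + 193 = 0  ⇒  m = (-60)² − 16·193 = 512
m = 512 > 0,  v_rel·d = -60 < 0  ⇒  outside

inside=no margin=512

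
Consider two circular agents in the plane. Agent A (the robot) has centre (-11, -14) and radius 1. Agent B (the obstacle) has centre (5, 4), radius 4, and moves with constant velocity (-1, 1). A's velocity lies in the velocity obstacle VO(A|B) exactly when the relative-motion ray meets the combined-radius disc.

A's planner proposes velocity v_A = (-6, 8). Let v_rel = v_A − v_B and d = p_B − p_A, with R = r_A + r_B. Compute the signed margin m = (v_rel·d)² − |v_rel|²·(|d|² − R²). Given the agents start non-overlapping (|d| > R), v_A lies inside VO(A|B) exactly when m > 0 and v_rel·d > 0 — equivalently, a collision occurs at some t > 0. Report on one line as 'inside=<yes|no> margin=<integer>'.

d = (16, 18),  |d|² = 580;  R = 1+4 = 5,  c = 580−5² = 555
v_rel = (-5, 7),  |v_rel|² = 74;  v_rel·d = (-5)·(16) + (7)·(18) = 46
74·t² − 92·t + 555 = 0  ⇒  m = 46² − 74·555 = -38954
m = -38954 < 0,  v_rel·d = 46 > 0  ⇒  outside

inside=no margin=-38954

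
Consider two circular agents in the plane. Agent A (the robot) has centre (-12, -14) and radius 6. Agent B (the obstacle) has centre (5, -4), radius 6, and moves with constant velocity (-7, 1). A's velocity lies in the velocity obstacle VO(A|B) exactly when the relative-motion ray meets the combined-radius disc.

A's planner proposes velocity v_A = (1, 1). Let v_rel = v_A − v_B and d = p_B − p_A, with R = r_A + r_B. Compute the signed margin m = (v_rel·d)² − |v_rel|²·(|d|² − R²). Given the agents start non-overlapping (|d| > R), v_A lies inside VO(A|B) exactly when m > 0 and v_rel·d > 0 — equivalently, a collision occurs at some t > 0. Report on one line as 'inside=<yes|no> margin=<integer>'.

d = (17, 10),  |d|² = 389;  R = 6+6 = 12,  c = 389−12² = 245
v_rel = (8, 0),  |v_rel|² = 64;  v_rel·d = (8)·(17) + (0)·(10) = 136
64·t² − 272·t + 245 = 0  ⇒  m = 136² − 64·245 = 2816
m = 2816 > 0,  v_rel·d = 136 > 0  ⇒  inside

inside=yes margin=2816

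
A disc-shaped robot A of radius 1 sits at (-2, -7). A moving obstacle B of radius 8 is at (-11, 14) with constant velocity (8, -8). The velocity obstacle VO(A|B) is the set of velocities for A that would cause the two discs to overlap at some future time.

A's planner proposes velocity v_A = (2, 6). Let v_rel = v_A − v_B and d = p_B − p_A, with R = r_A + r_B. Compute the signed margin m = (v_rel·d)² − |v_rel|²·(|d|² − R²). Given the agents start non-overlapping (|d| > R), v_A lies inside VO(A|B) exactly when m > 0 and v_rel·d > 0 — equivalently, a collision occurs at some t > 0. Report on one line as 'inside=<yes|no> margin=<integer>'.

d = (-9, 21),  |d|² = 522;  R = 1+8 = 9,  c = 522−9² = 441
v_rel = (-6, 14),  |v_rel|² = 232;  v_rel·d = (-6)·(-9) + (14)·(21) = 348
232·t² − 696·t + 441 = 0  ⇒  m = 348² − 232·441 = 18792
m = 18792 > 0,  v_rel·d = 348 > 0  ⇒  inside

inside=yes margin=18792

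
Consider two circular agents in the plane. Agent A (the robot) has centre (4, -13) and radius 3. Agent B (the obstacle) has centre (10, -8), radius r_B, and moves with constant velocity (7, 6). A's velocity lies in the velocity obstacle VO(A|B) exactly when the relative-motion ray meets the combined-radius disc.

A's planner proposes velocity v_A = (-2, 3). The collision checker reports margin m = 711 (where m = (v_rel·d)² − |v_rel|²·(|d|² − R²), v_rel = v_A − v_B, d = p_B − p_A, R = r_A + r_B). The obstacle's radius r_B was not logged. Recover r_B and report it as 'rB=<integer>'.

m = 711
d = (6, 5);  v_rel = (-9, -3),  |v_rel|² = 90
v_rel×d = (-9)·(5) − (-3)·(6) = -27
since m = R²·90 − (-27)²:  R² = (729 + 711) / 90 = 16
R = √16 = 4  ⇒  r_B = 4 − 3 = 1

rB=1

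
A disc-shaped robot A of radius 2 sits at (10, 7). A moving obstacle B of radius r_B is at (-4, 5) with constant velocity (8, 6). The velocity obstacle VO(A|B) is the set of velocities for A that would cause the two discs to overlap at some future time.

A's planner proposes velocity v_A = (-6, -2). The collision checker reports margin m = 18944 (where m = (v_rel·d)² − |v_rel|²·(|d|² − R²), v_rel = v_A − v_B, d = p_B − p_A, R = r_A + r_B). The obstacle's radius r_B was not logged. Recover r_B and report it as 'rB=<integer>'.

m = 18944
d = (-14, -2);  v_rel = (-14, -8),  |v_rel|² = 260
v_rel×d = (-14)·(-2) − (-8)·(-14) = -84
since m = R²·260 − (-84)²:  R² = (7056 + 18944) / 260 = 100
R = √100 = 10  ⇒  r_B = 10 − 2 = 8

rB=8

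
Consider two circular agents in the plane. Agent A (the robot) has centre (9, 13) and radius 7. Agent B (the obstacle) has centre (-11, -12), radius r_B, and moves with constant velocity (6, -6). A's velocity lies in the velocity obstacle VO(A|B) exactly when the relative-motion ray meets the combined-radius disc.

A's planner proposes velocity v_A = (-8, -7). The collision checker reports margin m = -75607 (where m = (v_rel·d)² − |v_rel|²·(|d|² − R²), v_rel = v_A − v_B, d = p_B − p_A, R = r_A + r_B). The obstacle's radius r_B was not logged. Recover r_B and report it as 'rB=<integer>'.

m = -75607
d = (-20, -25);  v_rel = (-14, -1),  |v_rel|² = 197
v_rel×d = (-14)·(-25) − (-1)·(-20) = 330
since m = R²·197 − 330²:  R² = (108900 + -75607) / 197 = 169
R = √169 = 13  ⇒  r_B = 13 − 7 = 6

rB=6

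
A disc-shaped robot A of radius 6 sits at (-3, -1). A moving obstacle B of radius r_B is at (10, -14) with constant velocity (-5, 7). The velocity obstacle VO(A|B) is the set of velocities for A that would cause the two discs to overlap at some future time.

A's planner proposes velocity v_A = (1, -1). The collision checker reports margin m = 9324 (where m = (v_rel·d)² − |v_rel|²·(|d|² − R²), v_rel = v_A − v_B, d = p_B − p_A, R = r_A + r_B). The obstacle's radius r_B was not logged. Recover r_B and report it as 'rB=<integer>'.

m = 9324
d = (13, -13);  v_rel = (6, -8),  |v_rel|² = 100
v_rel×d = (6)·(-13) − (-8)·(13) = 26
since m = R²·100 − 26²:  R² = (676 + 9324) / 100 = 100
R = √100 = 10  ⇒  r_B = 10 − 6 = 4

rB=4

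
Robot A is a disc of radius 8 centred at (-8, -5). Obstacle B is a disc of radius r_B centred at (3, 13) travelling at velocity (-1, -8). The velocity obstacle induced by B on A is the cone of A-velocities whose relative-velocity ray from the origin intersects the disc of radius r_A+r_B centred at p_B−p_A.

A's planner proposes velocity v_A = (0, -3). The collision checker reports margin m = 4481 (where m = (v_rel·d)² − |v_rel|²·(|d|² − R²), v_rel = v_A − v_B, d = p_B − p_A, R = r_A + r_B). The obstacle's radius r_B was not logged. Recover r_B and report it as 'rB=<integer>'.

m = 4481
d = (11, 18);  v_rel = (1, 5),  |v_rel|² = 26
v_rel×d = (1)·(18) − (5)·(11) = -37
since m = R²·26 − (-37)²:  R² = (1369 + 4481) / 26 = 225
R = √225 = 15  ⇒  r_B = 15 − 8 = 7

rB=7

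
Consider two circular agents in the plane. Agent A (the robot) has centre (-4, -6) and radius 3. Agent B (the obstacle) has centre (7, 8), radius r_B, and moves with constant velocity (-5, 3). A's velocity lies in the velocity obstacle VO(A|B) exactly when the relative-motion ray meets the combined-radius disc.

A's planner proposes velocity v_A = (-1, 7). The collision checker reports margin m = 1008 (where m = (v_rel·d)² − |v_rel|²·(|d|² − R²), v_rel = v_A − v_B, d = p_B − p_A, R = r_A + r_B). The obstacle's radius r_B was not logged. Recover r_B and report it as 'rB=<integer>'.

m = 1008
d = (11, 14);  v_rel = (4, 4),  |v_rel|² = 32
v_rel×d = (4)·(14) − (4)·(11) = 12
since m = R²·32 − 12²:  R² = (144 + 1008) / 32 = 36
R = √36 = 6  ⇒  r_B = 6 − 3 = 3

rB=3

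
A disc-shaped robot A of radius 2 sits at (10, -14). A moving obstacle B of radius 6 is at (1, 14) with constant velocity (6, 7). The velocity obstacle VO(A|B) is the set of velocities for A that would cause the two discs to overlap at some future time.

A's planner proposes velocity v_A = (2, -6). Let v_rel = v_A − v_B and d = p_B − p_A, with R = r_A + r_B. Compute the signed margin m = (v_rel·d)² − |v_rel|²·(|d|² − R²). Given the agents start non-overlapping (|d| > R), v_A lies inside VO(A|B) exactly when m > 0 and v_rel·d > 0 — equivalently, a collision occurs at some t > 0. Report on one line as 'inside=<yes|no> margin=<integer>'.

d = (-9, 28),  |d|² = 865;  R = 2+6 = 8,  c = 865−8² = 801
v_rel = (-4, -13),  |v_rel|² = 185;  v_rel·d = (-4)·(-9) + (-13)·(28) = -328
185·t² + 656·t + 801 = 0  ⇒  m = (-328)² − 185·801 = -40601
m = -40601 < 0,  v_rel·d = -328 < 0  ⇒  outside

inside=no margin=-40601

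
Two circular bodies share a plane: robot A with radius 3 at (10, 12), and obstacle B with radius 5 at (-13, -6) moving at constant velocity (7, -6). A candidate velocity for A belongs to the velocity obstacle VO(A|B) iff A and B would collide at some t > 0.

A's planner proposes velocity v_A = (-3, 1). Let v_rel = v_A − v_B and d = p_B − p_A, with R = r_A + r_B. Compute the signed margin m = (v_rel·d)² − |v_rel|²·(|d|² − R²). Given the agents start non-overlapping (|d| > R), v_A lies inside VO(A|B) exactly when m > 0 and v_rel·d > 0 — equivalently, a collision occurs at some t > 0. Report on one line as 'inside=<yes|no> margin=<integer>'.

d = (-23, -18),  |d|² = 853;  R = 3+5 = 8,  c = 853−8² = 789
v_rel = (-10, 7),  |v_rel|² = 149;  v_rel·d = (-10)·(-23) + (7)·(-18) = 104
149·t² − 208·t + 789 = 0  ⇒  m = 104² − 149·789 = -106745
m = -106745 < 0,  v_rel·d = 104 > 0  ⇒  outside

inside=no margin=-106745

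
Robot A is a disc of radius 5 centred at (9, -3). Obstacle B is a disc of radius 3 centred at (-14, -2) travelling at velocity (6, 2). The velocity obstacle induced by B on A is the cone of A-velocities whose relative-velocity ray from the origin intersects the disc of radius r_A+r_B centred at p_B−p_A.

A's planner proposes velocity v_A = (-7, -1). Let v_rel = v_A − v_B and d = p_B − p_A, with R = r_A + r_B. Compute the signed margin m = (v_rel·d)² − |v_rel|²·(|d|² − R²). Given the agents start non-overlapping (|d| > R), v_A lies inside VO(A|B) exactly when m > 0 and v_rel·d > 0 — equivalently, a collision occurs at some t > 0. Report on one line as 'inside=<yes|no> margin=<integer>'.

d = (-23, 1),  |d|² = 530;  R = 5+3 = 8,  c = 530−8² = 466
v_rel = (-13, -3),  |v_rel|² = 178;  v_rel·d = (-13)·(-23) + (-3)·(1) = 296
178·t² − 592·t + 466 = 0  ⇒  m = 296² − 178·466 = 4668
m = 4668 > 0,  v_rel·d = 296 > 0  ⇒  inside

inside=yes margin=4668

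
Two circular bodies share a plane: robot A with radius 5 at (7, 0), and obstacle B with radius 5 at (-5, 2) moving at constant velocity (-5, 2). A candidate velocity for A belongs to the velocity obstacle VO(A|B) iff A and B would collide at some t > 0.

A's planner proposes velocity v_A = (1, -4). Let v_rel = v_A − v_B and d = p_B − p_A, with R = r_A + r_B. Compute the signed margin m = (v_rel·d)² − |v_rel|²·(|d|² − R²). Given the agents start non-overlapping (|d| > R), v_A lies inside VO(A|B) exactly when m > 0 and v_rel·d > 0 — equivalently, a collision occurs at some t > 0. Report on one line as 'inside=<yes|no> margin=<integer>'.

d = (-12, 2),  |d|² = 148;  R = 5+5 = 10,  c = 148−10² = 48
v_rel = (6, -6),  |v_rel|² = 72;  v_rel·d = (6)·(-12) + (-6)·(2) = -84
72·t² + 168·t + 48 = 0  ⇒  m = (-84)² − 72·48 = 3600
m = 3600 > 0,  v_rel·d = -84 < 0  ⇒  outside

inside=no margin=3600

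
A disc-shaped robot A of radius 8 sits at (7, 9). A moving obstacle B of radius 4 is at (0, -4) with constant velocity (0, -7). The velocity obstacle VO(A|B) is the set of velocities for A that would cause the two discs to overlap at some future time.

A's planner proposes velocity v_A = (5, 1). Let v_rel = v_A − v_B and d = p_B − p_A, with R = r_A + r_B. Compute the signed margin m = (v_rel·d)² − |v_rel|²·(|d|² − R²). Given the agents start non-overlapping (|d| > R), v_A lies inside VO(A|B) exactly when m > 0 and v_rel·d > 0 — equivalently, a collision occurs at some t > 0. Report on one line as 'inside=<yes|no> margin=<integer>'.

d = (-7, -13),  |d|² = 218;  R = 8+4 = 12,  c = 218−12² = 74
v_rel = (5, 8),  |v_rel|² = 89;  v_rel·d = (5)·(-7) + (8)·(-13) = -139
89·t² + 278·t + 74 = 0  ⇒  m = (-139)² − 89·74 = 12735
m = 12735 > 0,  v_rel·d = -139 < 0  ⇒  outside

inside=no margin=12735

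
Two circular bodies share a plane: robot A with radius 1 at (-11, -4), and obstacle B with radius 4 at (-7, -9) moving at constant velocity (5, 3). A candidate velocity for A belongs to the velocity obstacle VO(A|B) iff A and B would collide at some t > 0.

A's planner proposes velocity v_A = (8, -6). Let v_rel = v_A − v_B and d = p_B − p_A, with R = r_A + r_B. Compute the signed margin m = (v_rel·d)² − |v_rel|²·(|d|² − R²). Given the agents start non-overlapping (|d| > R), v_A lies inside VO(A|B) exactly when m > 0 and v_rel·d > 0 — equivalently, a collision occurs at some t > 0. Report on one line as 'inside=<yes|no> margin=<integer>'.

d = (4, -5),  |d|² = 41;  R = 1+4 = 5,  c = 41−5² = 16
v_rel = (3, -9),  |v_rel|² = 90;  v_rel·d = (3)·(4) + (-9)·(-5) = 57
90·t² − 114·t + 16 = 0  ⇒  m = 57² − 90·16 = 1809
m = 1809 > 0,  v_rel·d = 57 > 0  ⇒  inside

inside=yes margin=1809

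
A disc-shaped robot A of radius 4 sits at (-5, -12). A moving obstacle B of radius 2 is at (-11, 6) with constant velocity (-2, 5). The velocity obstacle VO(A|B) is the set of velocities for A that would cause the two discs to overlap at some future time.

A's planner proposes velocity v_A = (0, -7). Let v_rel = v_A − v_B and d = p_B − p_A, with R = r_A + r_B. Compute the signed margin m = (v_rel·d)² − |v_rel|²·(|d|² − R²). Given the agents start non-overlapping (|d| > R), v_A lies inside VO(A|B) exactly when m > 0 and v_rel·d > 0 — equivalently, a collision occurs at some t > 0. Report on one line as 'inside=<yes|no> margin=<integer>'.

d = (-6, 18),  |d|² = 360;  R = 4+2 = 6,  c = 360−6² = 324
v_rel = (2, -12),  |v_rel|² = 148;  v_rel·d = (2)·(-6) + (-12)·(18) = -228
148·t² + 456·t + 324 = 0  ⇒  m = (-228)² − 148·324 = 4032
m = 4032 > 0,  v_rel·d = -228 < 0  ⇒  outside

inside=no margin=4032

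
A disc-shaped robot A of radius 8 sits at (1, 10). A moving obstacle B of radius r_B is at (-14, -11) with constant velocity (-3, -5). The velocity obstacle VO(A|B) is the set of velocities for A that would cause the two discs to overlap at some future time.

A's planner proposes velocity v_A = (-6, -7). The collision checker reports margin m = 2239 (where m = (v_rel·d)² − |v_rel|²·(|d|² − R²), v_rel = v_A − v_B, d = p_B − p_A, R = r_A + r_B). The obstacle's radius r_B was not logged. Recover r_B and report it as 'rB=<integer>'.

m = 2239
d = (-15, -21);  v_rel = (-3, -2),  |v_rel|² = 13
v_rel×d = (-3)·(-21) − (-2)·(-15) = 33
since m = R²·13 − 33²:  R² = (1089 + 2239) / 13 = 256
R = √256 = 16  ⇒  r_B = 16 − 8 = 8

rB=8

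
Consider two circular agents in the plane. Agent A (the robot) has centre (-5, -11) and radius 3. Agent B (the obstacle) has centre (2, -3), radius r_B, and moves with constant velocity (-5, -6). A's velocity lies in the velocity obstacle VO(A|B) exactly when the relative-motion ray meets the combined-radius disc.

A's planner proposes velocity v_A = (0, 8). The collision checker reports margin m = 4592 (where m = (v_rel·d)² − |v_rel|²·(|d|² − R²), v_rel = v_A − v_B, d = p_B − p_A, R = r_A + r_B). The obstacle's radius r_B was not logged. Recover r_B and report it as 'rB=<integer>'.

m = 4592
d = (7, 8);  v_rel = (5, 14),  |v_rel|² = 221
v_rel×d = (5)·(8) − (14)·(7) = -58
since m = R²·221 − (-58)²:  R² = (3364 + 4592) / 221 = 36
R = √36 = 6  ⇒  r_B = 6 − 3 = 3

rB=3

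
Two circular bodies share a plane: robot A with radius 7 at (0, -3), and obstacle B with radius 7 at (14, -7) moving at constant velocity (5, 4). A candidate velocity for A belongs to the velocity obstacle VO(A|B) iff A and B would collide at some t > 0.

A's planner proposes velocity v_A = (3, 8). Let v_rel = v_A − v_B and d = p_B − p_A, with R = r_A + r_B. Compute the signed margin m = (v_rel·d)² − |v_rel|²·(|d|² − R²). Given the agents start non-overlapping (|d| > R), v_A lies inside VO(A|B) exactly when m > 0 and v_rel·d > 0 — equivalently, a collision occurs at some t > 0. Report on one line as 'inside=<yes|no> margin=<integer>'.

d = (14, -4),  |d|² = 212;  R = 7+7 = 14,  c = 212−14² = 16
v_rel = (-2, 4),  |v_rel|² = 20;  v_rel·d = (-2)·(14) + (4)·(-4) = -44
20·t² + 88·t + 16 = 0  ⇒  m = (-44)² − 20·16 = 1616
m = 1616 > 0,  v_rel·d = -44 < 0  ⇒  outside

inside=no margin=1616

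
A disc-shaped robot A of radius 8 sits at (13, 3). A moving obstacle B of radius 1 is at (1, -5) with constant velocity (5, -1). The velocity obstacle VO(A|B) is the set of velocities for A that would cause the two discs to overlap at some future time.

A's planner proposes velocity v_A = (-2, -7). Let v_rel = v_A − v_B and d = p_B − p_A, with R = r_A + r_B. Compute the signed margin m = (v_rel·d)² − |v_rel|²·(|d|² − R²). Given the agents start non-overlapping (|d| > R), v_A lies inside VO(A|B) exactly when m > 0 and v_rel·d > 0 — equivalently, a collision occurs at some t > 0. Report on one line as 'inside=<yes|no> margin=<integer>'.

d = (-12, -8),  |d|² = 208;  R = 8+1 = 9,  c = 208−9² = 127
v_rel = (-7, -6),  |v_rel|² = 85;  v_rel·d = (-7)·(-12) + (-6)·(-8) = 132
85·t² − 264·t + 127 = 0  ⇒  m = 132² − 85·127 = 6629
m = 6629 > 0,  v_rel·d = 132 > 0  ⇒  inside

inside=yes margin=6629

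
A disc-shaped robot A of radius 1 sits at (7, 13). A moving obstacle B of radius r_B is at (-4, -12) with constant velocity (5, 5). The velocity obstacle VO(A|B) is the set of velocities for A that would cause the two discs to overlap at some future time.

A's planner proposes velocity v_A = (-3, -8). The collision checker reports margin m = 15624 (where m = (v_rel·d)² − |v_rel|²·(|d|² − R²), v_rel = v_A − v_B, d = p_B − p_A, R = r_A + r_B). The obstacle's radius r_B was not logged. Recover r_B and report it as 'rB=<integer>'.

m = 15624
d = (-11, -25);  v_rel = (-8, -13),  |v_rel|² = 233
v_rel×d = (-8)·(-25) − (-13)·(-11) = 57
since m = R²·233 − 57²:  R² = (3249 + 15624) / 233 = 81
R = √81 = 9  ⇒  r_B = 9 − 1 = 8

rB=8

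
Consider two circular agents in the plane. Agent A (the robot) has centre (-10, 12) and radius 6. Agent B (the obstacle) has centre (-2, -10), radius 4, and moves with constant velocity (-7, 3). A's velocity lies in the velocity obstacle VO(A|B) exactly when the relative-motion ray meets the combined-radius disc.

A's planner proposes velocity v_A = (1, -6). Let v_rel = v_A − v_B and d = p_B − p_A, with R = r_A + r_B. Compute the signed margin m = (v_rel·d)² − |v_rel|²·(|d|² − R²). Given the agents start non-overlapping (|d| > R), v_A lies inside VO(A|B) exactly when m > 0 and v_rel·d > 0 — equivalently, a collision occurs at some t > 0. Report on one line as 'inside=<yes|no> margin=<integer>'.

d = (8, -22),  |d|² = 548;  R = 6+4 = 10,  c = 548−10² = 448
v_rel = (8, -9),  |v_rel|² = 145;  v_rel·d = (8)·(8) + (-9)·(-22) = 262
145·t² − 524·t + 448 = 0  ⇒  m = 262² − 145·448 = 3684
m = 3684 > 0,  v_rel·d = 262 > 0  ⇒  inside

inside=yes margin=3684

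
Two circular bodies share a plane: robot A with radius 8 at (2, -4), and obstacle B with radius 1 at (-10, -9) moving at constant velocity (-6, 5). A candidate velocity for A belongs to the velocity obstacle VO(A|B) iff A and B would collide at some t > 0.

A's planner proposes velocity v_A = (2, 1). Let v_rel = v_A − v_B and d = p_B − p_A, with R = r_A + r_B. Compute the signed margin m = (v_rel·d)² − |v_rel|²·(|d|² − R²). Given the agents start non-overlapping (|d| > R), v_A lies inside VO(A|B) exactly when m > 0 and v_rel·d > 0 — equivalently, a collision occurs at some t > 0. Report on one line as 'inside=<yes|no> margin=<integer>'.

d = (-12, -5),  |d|² = 169;  R = 8+1 = 9,  c = 169−9² = 88
v_rel = (8, -4),  |v_rel|² = 80;  v_rel·d = (8)·(-12) + (-4)·(-5) = -76
80·t² + 152·t + 88 = 0  ⇒  m = (-76)² − 80·88 = -1264
m = -1264 < 0,  v_rel·d = -76 < 0  ⇒  outside

inside=no margin=-1264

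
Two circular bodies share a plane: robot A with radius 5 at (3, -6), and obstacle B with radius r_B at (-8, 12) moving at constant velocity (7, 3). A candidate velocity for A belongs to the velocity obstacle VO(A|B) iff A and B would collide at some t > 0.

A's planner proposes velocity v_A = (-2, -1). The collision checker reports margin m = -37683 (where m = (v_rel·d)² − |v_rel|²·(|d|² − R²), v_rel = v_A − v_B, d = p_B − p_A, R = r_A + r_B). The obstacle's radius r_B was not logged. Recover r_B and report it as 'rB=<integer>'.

m = -37683
d = (-11, 18);  v_rel = (-9, -4),  |v_rel|² = 97
v_rel×d = (-9)·(18) − (-4)·(-11) = -206
since m = R²·97 − (-206)²:  R² = (42436 + -37683) / 97 = 49
R = √49 = 7  ⇒  r_B = 7 − 5 = 2

rB=2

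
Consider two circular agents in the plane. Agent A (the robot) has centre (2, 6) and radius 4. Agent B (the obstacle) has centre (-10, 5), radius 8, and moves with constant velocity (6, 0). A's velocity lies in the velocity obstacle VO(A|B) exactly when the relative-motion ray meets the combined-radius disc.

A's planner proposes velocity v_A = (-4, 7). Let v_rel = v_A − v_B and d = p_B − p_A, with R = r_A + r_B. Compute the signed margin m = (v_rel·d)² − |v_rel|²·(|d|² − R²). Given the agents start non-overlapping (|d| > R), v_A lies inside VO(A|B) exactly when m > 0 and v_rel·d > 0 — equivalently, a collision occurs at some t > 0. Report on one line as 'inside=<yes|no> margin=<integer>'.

d = (-12, -1),  |d|² = 145;  R = 4+8 = 12,  c = 145−12² = 1
v_rel = (-10, 7),  |v_rel|² = 149;  v_rel·d = (-10)·(-12) + (7)·(-1) = 113
149·t² − 226·t + 1 = 0  ⇒  m = 113² − 149·1 = 12620
m = 12620 > 0,  v_rel·d = 113 > 0  ⇒  inside

inside=yes margin=12620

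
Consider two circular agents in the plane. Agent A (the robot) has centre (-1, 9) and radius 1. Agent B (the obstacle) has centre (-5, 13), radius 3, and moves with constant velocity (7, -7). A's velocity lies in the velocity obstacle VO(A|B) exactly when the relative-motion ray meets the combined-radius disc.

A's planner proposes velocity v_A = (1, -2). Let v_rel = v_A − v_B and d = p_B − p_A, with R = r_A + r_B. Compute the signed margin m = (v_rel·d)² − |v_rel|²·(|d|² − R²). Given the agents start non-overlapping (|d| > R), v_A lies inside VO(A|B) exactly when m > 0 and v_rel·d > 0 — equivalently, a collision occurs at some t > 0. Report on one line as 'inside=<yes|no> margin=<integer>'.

d = (-4, 4),  |d|² = 32;  R = 1+3 = 4,  c = 32−4² = 16
v_rel = (-6, 5),  |v_rel|² = 61;  v_rel·d = (-6)·(-4) + (5)·(4) = 44
61·t² − 88·t + 16 = 0  ⇒  m = 44² − 61·16 = 960
m = 960 > 0,  v_rel·d = 44 > 0  ⇒  inside

inside=yes margin=960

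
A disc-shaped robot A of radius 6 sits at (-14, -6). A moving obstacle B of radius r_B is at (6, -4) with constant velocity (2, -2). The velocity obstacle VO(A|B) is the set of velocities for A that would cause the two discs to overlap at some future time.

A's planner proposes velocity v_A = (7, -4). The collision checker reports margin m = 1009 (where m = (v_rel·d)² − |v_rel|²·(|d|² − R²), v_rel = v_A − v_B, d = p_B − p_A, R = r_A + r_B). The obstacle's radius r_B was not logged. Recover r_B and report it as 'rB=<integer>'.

m = 1009
d = (20, 2);  v_rel = (5, -2),  |v_rel|² = 29
v_rel×d = (5)·(2) − (-2)·(20) = 50
since m = R²·29 − 50²:  R² = (2500 + 1009) / 29 = 121
R = √121 = 11  ⇒  r_B = 11 − 6 = 5

rB=5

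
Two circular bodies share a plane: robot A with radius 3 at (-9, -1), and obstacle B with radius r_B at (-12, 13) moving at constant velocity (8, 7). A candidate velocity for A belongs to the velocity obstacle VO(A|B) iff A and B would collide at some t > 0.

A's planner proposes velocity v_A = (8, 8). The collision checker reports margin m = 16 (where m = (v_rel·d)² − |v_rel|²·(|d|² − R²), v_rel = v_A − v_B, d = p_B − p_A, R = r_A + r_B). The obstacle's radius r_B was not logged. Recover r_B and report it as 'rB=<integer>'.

m = 16
d = (-3, 14);  v_rel = (0, 1),  |v_rel|² = 1
v_rel×d = (0)·(14) − (1)·(-3) = 3
since m = R²·1 − 3²:  R² = (9 + 16) / 1 = 25
R = √25 = 5  ⇒  r_B = 5 − 3 = 2

rB=2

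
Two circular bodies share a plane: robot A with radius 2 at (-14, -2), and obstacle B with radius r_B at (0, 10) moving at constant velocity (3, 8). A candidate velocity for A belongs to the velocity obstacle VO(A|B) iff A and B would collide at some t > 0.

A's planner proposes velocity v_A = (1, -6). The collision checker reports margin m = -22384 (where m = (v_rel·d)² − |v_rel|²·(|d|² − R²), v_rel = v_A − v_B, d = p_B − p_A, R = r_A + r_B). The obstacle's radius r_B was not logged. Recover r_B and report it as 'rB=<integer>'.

m = -22384
d = (14, 12);  v_rel = (-2, -14),  |v_rel|² = 200
v_rel×d = (-2)·(12) − (-14)·(14) = 172
since m = R²·200 − 172²:  R² = (29584 + -22384) / 200 = 36
R = √36 = 6  ⇒  r_B = 6 − 2 = 4

rB=4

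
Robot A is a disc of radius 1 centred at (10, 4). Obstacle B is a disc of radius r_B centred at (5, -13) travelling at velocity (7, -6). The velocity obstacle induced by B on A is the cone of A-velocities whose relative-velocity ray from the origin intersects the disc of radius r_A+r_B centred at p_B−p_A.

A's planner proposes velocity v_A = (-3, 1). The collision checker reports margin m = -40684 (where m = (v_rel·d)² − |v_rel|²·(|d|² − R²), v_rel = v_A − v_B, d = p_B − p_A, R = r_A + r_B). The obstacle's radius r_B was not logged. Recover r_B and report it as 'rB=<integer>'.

m = -40684
d = (-5, -17);  v_rel = (-10, 7),  |v_rel|² = 149
v_rel×d = (-10)·(-17) − (7)·(-5) = 205
since m = R²·149 − 205²:  R² = (42025 + -40684) / 149 = 9
R = √9 = 3  ⇒  r_B = 3 − 1 = 2

rB=2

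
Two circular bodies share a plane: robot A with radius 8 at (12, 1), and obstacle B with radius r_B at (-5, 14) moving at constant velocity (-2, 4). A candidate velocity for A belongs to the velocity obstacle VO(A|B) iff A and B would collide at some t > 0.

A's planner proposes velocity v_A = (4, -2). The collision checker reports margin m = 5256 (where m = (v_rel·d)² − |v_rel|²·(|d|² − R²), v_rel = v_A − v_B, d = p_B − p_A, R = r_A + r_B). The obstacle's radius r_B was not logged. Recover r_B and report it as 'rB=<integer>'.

m = 5256
d = (-17, 13);  v_rel = (6, -6),  |v_rel|² = 72
v_rel×d = (6)·(13) − (-6)·(-17) = -24
since m = R²·72 − (-24)²:  R² = (576 + 5256) / 72 = 81
R = √81 = 9  ⇒  r_B = 9 − 8 = 1

rB=1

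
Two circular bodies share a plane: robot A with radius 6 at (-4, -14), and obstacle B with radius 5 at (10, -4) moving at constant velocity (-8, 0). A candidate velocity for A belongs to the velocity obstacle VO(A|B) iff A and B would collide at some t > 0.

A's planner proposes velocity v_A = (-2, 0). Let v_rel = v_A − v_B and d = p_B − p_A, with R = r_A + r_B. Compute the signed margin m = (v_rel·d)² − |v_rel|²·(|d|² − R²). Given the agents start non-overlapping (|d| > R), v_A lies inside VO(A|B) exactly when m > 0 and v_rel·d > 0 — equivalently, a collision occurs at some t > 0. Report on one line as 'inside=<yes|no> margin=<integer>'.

d = (14, 10),  |d|² = 296;  R = 6+5 = 11,  c = 296−11² = 175
v_rel = (6, 0),  |v_rel|² = 36;  v_rel·d = (6)·(14) + (0)·(10) = 84
36·t² − 168·t + 175 = 0  ⇒  m = 84² − 36·175 = 756
m = 756 > 0,  v_rel·d = 84 > 0  ⇒  inside

inside=yes margin=756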